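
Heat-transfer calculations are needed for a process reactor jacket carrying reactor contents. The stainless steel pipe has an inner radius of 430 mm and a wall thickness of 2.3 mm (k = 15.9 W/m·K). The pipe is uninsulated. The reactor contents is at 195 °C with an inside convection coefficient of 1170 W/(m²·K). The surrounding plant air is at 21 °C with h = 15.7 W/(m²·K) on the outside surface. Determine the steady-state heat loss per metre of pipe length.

q′ ≈ 7300 W/m

Treating each annulus and film as a series resistance:
R_inner film = 1/(h_i·2πr₁L) = 1/(1170×2π×0.43×1) = 3.163×10^-4 K/W
R_stainless steel pipe wall = ln(432.3/430)/(2π×15.9×1) = 5.34×10^-5 K/W
R_outer film = 1/(h_o·2πr_oL) = 1/(15.7×2π×0.4323×1) = 0.02345 K/W
R_total = 0.02382 K/W
Q = ΔT/R_total = 174/0.02382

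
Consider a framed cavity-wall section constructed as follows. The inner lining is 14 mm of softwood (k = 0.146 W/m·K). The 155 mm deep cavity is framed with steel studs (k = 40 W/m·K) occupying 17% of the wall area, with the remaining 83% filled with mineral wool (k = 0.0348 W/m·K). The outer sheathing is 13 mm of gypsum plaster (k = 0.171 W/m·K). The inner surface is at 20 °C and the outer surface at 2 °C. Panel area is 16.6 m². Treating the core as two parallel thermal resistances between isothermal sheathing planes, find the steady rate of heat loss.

Sheathing layers in series; stud and cavity paths in parallel between them.
R_inner = 0.014/(0.146×16.6) = 0.005777 K/W
R_stud  = 0.155/(40×0.17×16.6) = 0.001373 K/W
R_cav   = 0.155/(0.0348×0.83×16.6) = 0.3233 K/W
1/R_core = 1/R_stud + 1/R_cav → R_core = 0.001367 K/W
R_outer = 0.013/(0.171×16.6) = 0.00458 K/W
R_total = 0.01172 K/W
Q = ΔT/R_total = 18/0.01172

Q ≈ 1540 W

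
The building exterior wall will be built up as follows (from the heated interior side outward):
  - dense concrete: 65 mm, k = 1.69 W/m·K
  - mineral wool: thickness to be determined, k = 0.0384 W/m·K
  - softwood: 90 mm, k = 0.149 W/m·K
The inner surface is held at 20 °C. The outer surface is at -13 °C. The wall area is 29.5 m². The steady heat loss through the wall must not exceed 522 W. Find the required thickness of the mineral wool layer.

Thermal resistances in series:
R_dense concrete = L/(kA) = 0.065/(1.69×29.5) = 0.001304 K/W
R_softwood = L/(kA) = 0.09/(0.149×29.5) = 0.02048 K/W
Sum of the known resistances R_other = 0.02178 K/W
Required total resistance R_tot = ΔT/Q_allow = 33/522 = 0.06322 K/W
R_mineral wool = R_tot − R_other = 0.04144 K/W
L = R·k·A = 0.04144×0.0384×29.5

L ≈ 46.9 mm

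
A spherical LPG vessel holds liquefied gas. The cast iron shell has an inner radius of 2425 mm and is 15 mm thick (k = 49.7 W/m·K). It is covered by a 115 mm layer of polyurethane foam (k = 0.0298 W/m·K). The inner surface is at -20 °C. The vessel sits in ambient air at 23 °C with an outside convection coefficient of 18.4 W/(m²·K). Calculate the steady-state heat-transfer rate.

Q ≈ 861 W

Each spherical layer contributes R = (1/r_i − 1/r_o)/(4πk):
R_cast iron shell = (1/2.425 − 1/2.44)/(4π×49.7) = 4.059×10^-6 K/W
R_polyurethane foam = (1/2.44 − 1/2.555)/(4π×0.0298) = 0.04926 K/W
R_outer film = 1/(h·4πr_o²) = 1/(18.4×4π×2.555²) = 6.625×10^-4 K/W
R_total = 0.04993 K/W
Q = ΔT/R_total = 43/0.04993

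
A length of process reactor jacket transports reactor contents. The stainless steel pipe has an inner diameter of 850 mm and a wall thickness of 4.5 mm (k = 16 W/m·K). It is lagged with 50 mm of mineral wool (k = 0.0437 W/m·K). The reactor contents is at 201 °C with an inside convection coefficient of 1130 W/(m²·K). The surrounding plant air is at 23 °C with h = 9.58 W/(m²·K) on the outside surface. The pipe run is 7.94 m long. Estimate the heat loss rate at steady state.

For a radial system each layer contributes R = ln(r_out/r_in)/(2πkL); films add R = 1/(hA).
R_inner film = 1/(h_i·2πr₁L) = 1/(1130×2π×0.425×7.94) = 4.174×10^-5 K/W
R_stainless steel pipe wall = ln(429.5/425)/(2π×16×7.94) = 1.32×10^-5 K/W
R_mineral wool = ln(479.5/429.5)/(2π×0.0437×7.94) = 0.05051 K/W
R_outer film = 1/(h_o·2πr_oL) = 1/(9.58×2π×0.4795×7.94) = 0.004364 K/W
R_total = 0.05493 K/W
Q = ΔT/R_total = 178/0.05493

Q ≈ 3240 W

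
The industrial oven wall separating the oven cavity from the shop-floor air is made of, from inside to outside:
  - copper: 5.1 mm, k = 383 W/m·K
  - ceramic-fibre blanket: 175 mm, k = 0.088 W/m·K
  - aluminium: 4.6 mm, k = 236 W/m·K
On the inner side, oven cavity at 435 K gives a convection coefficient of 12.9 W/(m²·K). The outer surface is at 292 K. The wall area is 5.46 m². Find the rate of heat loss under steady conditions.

Q ≈ 378 W

Treating each layer as a thermal resistance in series:
R_inner film = 1/(h_i·A) = 1/(12.9×5.46) = 0.0142 K/W
R_copper = L/(kA) = 0.0051/(383×5.46) = 2.439×10^-6 K/W
R_ceramic-fibre blanket = L/(kA) = 0.175/(0.088×5.46) = 0.3642 K/W
R_aluminium = L/(kA) = 0.0046/(236×5.46) = 3.57×10^-6 K/W
R_total = 0.3784 K/W
Q = ΔT / R_total = 143 / 0.3784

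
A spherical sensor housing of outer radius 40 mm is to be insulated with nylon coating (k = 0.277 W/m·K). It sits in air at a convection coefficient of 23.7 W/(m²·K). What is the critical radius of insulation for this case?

For a sphere r_cr = 2k/h = 2×0.277/23.7
r_cr = 23.4 mm; since the bare radius (40 mm) is above r_cr, any added insulation will reduce heat loss.

r_cr ≈ 23.4 mm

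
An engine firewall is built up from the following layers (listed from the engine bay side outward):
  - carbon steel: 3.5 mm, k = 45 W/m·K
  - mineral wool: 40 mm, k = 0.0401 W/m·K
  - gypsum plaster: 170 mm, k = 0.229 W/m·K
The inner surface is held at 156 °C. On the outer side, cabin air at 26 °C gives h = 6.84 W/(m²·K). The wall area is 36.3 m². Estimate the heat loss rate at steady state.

Series thermal resistances:
R_carbon steel = L/(kA) = 0.0035/(45×36.3) = 2.143×10^-6 K/W
R_mineral wool = L/(kA) = 0.04/(0.0401×36.3) = 0.02748 K/W
R_gypsum plaster = L/(kA) = 0.17/(0.229×36.3) = 0.02045 K/W
R_outer film = 1/(h_o·A) = 1/(6.84×36.3) = 0.004028 K/W
R_total = 0.05196 K/W
Q = ΔT / R_total = 130 / 0.05196

Q ≈ 2500 W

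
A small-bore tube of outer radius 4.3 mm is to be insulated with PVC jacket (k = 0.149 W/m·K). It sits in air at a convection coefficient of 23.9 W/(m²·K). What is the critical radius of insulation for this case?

For a cylinder r_cr = k/h = 0.149/23.9
r_cr = 6.23 mm; since the bare radius (4.3 mm) is below r_cr, adding a thin layer of insulation will *increase* heat loss.

r_cr ≈ 6.23 mm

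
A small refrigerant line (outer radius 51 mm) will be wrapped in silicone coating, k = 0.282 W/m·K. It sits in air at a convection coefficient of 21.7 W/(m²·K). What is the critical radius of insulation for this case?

r_cr ≈ 13 mm

For a cylinder r_cr = k/h = 0.282/21.7
r_cr = 13 mm; since the bare radius (51 mm) is above r_cr, any added insulation will reduce heat loss.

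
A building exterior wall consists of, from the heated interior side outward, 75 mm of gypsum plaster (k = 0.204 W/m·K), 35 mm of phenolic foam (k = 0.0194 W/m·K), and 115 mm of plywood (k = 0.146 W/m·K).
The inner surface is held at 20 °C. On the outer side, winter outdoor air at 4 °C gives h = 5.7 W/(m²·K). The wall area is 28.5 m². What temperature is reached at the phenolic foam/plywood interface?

T ≈ 8.92 °C

Model the wall as resistances in series:
R_gypsum plaster = L/(kA) = 0.075/(0.204×28.5) = 0.0129 K/W
R_phenolic foam = L/(kA) = 0.035/(0.0194×28.5) = 0.0633 K/W
R_plywood = L/(kA) = 0.115/(0.146×28.5) = 0.02764 K/W
R_outer film = 1/(h_o·A) = 1/(5.7×28.5) = 0.006156 K/W
R_total = 0.11 K/W;  Q = ΔT/R_total = 16/0.11 = 145.5 W
T_interface = T_inner − Q·ΣR(inner→interface) = 20 − 145×0.0762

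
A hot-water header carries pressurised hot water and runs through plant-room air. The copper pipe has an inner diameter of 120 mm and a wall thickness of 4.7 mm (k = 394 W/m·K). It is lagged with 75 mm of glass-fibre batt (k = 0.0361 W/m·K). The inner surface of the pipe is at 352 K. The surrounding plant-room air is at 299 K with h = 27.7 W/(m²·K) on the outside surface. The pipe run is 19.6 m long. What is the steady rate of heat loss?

Q ≈ 302 W

Treating each annulus and film as a series resistance:
R_copper pipe wall = ln(64.7/60)/(2π×394×19.6) = 1.554×10^-6 K/W
R_glass-fibre batt = ln(139.7/64.7)/(2π×0.0361×19.6) = 0.1731 K/W
R_outer film = 1/(h_o·2πr_oL) = 1/(27.7×2π×0.1397×19.6) = 0.002098 K/W
R_total = 0.1752 K/W
Q = ΔT/R_total = 53/0.1752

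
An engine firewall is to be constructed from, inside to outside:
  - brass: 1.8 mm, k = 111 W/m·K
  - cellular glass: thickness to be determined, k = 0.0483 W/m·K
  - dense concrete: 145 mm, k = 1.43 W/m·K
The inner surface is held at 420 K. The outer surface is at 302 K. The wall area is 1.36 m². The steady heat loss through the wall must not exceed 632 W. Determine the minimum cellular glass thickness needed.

L ≈ 7.37 mm

Model the wall as resistances in series:
R_brass = L/(kA) = 0.0018/(111×1.36) = 1.192×10^-5 K/W
R_dense concrete = L/(kA) = 0.145/(1.43×1.36) = 0.07456 K/W
Sum of the known resistances R_other = 0.07457 K/W
Required total resistance R_tot = ΔT/Q_allow = 118/632 = 0.1867 K/W
R_cellular glass = R_tot − R_other = 0.1121 K/W
L = R·k·A = 0.1121×0.0483×1.36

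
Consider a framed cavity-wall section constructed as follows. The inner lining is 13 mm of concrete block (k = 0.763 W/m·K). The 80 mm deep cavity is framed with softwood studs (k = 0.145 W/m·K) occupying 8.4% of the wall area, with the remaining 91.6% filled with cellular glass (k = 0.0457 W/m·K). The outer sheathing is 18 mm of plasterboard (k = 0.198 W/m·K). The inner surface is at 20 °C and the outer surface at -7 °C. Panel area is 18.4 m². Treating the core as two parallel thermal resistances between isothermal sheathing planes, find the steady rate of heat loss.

Sheathing layers in series; stud and cavity paths in parallel between them.
R_inner = 0.013/(0.763×18.4) = 9.26×10^-4 K/W
R_stud  = 0.08/(0.145×0.084×18.4) = 0.357 K/W
R_cav   = 0.08/(0.0457×0.916×18.4) = 0.1039 K/W
1/R_core = 1/R_stud + 1/R_cav → R_core = 0.08045 K/W
R_outer = 0.018/(0.198×18.4) = 0.004941 K/W
R_total = 0.08632 K/W
Q = ΔT/R_total = 27/0.08632

Q ≈ 313 W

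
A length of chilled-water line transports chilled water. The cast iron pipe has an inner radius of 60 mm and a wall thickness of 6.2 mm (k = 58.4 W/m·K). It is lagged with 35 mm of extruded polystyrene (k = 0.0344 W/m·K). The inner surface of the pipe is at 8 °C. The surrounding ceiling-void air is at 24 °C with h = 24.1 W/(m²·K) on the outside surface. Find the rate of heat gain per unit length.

Per-layer cylindrical resistances, series-summed:
R_cast iron pipe wall = ln(66.2/60)/(2π×58.4×1) = 2.68×10^-4 K/W
R_extruded polystyrene = ln(101.2/66.2)/(2π×0.0344×1) = 1.964 K/W
R_outer film = 1/(h_o·2πr_oL) = 1/(24.1×2π×0.1012×1) = 0.06526 K/W
R_total = 2.029 K/W
Q = ΔT/R_total = 16/2.029

q′ ≈ 7.89 W/m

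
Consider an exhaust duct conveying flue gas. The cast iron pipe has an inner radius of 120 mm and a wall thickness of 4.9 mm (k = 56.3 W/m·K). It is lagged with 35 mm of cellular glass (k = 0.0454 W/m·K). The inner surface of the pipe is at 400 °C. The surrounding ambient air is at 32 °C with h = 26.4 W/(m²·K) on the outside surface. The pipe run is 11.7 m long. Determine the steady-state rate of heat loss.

Q ≈ 4760 W

For a radial system each layer contributes R = ln(r_out/r_in)/(2πkL); films add R = 1/(hA).
R_cast iron pipe wall = ln(124.9/120)/(2π×56.3×11.7) = 9.67×10^-6 K/W
R_cellular glass = ln(159.9/124.9)/(2π×0.0454×11.7) = 0.07402 K/W
R_outer film = 1/(h_o·2πr_oL) = 1/(26.4×2π×0.1599×11.7) = 0.003222 K/W
R_total = 0.07725 K/W
Q = ΔT/R_total = 368/0.07725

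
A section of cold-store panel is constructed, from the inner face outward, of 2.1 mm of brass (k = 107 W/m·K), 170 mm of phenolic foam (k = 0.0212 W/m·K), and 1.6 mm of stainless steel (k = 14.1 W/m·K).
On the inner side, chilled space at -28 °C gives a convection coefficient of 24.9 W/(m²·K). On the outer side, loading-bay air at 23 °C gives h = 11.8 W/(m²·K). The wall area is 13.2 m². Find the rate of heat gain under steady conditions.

Q ≈ 82.7 W

Thermal resistances in series:
R_inner film = 1/(h_i·A) = 1/(24.9×13.2) = 0.003042 K/W
R_brass = L/(kA) = 0.0021/(107×13.2) = 1.487×10^-6 K/W
R_phenolic foam = L/(kA) = 0.17/(0.0212×13.2) = 0.6075 K/W
R_stainless steel = L/(kA) = 0.0016/(14.1×13.2) = 8.597×10^-6 K/W
R_outer film = 1/(h_o·A) = 1/(11.8×13.2) = 0.00642 K/W
R_total = 0.617 K/W
Q = ΔT / R_total = 51 / 0.617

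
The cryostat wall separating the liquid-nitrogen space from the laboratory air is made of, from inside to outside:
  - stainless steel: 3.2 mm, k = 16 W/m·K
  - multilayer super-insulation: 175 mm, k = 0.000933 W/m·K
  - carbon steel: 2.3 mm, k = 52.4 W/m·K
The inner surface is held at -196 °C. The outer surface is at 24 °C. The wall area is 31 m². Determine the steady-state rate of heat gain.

Q ≈ 36.4 W

Series thermal resistances:
R_stainless steel = L/(kA) = 0.0032/(16×31) = 6.452×10^-6 K/W
R_multilayer super-insulation = L/(kA) = 0.175/(0.000933×31) = 6.051 K/W
R_carbon steel = L/(kA) = 0.0023/(52.4×31) = 1.416×10^-6 K/W
R_total = 6.051 K/W
Q = ΔT / R_total = 220 / 6.051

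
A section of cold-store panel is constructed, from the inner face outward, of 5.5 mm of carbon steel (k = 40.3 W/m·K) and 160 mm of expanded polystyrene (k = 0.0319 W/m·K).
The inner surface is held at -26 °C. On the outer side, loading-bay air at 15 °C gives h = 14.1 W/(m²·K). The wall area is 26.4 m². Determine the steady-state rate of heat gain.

Thermal resistances in series:
R_carbon steel = L/(kA) = 0.0055/(40.3×26.4) = 5.17×10^-6 K/W
R_expanded polystyrene = L/(kA) = 0.16/(0.0319×26.4) = 0.19 K/W
R_outer film = 1/(h_o·A) = 1/(14.1×26.4) = 0.002686 K/W
R_total = 0.1927 K/W
Q = ΔT / R_total = 41 / 0.1927

Q ≈ 213 W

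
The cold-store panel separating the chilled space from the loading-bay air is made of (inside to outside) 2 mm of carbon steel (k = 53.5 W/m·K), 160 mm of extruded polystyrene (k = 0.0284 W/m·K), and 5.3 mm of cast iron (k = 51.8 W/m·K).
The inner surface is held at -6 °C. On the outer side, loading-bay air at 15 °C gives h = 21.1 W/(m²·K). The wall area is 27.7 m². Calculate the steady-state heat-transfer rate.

Thermal resistances in series:
R_carbon steel = L/(kA) = 0.002/(53.5×27.7) = 1.35×10^-6 K/W
R_extruded polystyrene = L/(kA) = 0.16/(0.0284×27.7) = 0.2034 K/W
R_cast iron = L/(kA) = 0.0053/(51.8×27.7) = 3.694×10^-6 K/W
R_outer film = 1/(h_o·A) = 1/(21.1×27.7) = 0.001711 K/W
R_total = 0.2051 K/W
Q = ΔT / R_total = 21 / 0.2051

Q ≈ 102 W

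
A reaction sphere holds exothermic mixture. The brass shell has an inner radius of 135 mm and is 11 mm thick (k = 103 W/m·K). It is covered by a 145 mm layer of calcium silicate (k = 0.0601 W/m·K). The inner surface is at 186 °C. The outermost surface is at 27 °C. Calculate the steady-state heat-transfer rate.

Each spherical layer contributes R = (1/r_i − 1/r_o)/(4πk):
R_brass shell = (1/0.135 − 1/0.146)/(4π×103) = 4.312×10^-4 K/W
R_calcium silicate = (1/0.146 − 1/0.291)/(4π×0.0601) = 4.519 K/W
R_total = 4.519 K/W
Q = ΔT/R_total = 159/4.519

Q ≈ 35.2 W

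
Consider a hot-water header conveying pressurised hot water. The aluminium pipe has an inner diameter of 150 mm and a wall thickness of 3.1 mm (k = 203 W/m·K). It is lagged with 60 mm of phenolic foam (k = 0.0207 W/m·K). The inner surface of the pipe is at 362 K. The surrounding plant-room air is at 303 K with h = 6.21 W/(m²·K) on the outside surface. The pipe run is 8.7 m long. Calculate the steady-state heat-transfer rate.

Radial resistances (cylindrical: R_cond = ln(r_o/r_i)/(2πkL), R_conv = 1/(h·2πrL)):
R_aluminium pipe wall = ln(78.1/75)/(2π×203×8.7) = 3.65×10^-6 K/W
R_phenolic foam = ln(138.1/78.1)/(2π×0.0207×8.7) = 0.5037 K/W
R_outer film = 1/(h_o·2πr_oL) = 1/(6.21×2π×0.1381×8.7) = 0.02133 K/W
R_total = 0.5251 K/W
Q = ΔT/R_total = 59/0.5251

Q ≈ 112 W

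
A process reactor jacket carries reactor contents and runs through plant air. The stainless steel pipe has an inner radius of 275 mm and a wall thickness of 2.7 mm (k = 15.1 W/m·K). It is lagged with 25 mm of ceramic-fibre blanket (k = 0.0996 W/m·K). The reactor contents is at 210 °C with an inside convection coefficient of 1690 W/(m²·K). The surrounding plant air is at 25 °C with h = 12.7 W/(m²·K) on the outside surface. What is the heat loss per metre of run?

Per-layer cylindrical resistances, series-summed:
R_inner film = 1/(h_i·2πr₁L) = 1/(1690×2π×0.275×1) = 3.425×10^-4 K/W
R_stainless steel pipe wall = ln(277.7/275)/(2π×15.1×1) = 1.03×10^-4 K/W
R_ceramic-fibre blanket = ln(302.7/277.7)/(2π×0.0996×1) = 0.1377 K/W
R_outer film = 1/(h_o·2πr_oL) = 1/(12.7×2π×0.3027×1) = 0.0414 K/W
R_total = 0.1796 K/W
Q = ΔT/R_total = 185/0.1796

q′ ≈ 1030 W/m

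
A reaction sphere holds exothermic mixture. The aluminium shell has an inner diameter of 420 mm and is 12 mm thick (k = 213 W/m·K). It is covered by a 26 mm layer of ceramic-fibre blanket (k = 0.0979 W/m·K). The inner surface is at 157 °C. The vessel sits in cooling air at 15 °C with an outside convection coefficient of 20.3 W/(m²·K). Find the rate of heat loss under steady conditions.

For a spherical shell R = (1/r₁ − 1/r₂)/(4πk); film R = 1/(h·4πr²). In series:
R_aluminium shell = (1/0.21 − 1/0.222)/(4π×213) = 9.617×10^-5 K/W
R_ceramic-fibre blanket = (1/0.222 − 1/0.248)/(4π×0.0979) = 0.3839 K/W
R_outer film = 1/(h·4πr_o²) = 1/(20.3×4π×0.248²) = 0.06374 K/W
R_total = 0.4477 K/W
Q = ΔT/R_total = 142/0.4477

Q ≈ 317 W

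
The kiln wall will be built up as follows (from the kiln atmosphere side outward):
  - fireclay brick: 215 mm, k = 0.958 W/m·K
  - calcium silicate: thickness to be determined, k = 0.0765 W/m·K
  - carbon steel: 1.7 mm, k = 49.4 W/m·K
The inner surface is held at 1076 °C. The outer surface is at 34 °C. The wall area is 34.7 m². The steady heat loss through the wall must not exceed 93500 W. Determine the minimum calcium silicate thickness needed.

L ≈ 12.4 mm

Thermal resistances in series:
R_fireclay brick = L/(kA) = 0.215/(0.958×34.7) = 0.006468 K/W
R_carbon steel = L/(kA) = 0.0017/(49.4×34.7) = 9.917×10^-7 K/W
Sum of the known resistances R_other = 0.006469 K/W
Required total resistance R_tot = ΔT/Q_allow = 1042/93500 = 0.01114 K/W
R_calcium silicate = R_tot − R_other = 0.004676 K/W
L = R·k·A = 0.004676×0.0765×34.7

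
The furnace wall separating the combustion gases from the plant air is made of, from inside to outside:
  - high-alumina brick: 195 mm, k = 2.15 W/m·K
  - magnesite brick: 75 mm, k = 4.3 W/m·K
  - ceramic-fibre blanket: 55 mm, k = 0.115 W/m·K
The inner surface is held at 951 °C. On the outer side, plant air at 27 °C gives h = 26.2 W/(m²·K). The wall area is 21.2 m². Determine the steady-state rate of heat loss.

Model the wall as resistances in series:
R_high-alumina brick = L/(kA) = 0.195/(2.15×21.2) = 0.004278 K/W
R_magnesite brick = L/(kA) = 0.075/(4.3×21.2) = 8.227×10^-4 K/W
R_ceramic-fibre blanket = L/(kA) = 0.055/(0.115×21.2) = 0.02256 K/W
R_outer film = 1/(h_o·A) = 1/(26.2×21.2) = 0.0018 K/W
R_total = 0.02946 K/W
Q = ΔT / R_total = 924 / 0.02946

Q ≈ 31400 W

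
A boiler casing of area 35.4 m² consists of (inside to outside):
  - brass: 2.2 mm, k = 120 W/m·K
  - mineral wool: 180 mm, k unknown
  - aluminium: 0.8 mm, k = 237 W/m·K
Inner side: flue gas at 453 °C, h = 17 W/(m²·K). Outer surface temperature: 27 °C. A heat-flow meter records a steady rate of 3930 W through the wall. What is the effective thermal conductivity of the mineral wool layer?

k ≈ 0.0476 W/(m·K)

Using the resistance-network approach (series):
R_inner film = 1/(h_i·A) = 1/(17×35.4) = 0.001662 K/W
R_brass = L/(kA) = 0.0022/(120×35.4) = 5.179×10^-7 K/W
R_aluminium = L/(kA) = 0.0008/(237×35.4) = 9.535×10^-8 K/W
Sum of known resistances R_other = 0.001662 K/W
Total R = ΔT/Q = 426/3930 = 0.1084 K/W
R_mineral wool = R_total − R_other = 0.1067 K/W
k = L/(R·A) = 0.18/(0.1067×35.4)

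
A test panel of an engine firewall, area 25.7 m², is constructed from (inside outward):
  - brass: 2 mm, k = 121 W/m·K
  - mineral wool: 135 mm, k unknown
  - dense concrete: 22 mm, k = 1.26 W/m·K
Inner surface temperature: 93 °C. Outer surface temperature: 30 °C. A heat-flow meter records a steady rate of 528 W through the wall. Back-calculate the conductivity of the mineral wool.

Using the resistance-network approach (series):
R_brass = L/(kA) = 0.002/(121×25.7) = 6.431×10^-7 K/W
R_dense concrete = L/(kA) = 0.022/(1.26×25.7) = 6.794×10^-4 K/W
Sum of known resistances R_other = 6.8×10^-4 K/W
Total R = ΔT/Q = 63/528 = 0.1193 K/W
R_mineral wool = R_total − R_other = 0.1186 K/W
k = L/(R·A) = 0.135/(0.1186×25.7)

k ≈ 0.0443 W/(m·K)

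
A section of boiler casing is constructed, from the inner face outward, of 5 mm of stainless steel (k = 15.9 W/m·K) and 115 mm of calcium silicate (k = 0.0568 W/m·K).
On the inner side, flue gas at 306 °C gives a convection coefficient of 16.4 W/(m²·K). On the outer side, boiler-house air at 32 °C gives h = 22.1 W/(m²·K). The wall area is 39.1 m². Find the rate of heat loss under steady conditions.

Model the wall as resistances in series:
R_inner film = 1/(h_i·A) = 1/(16.4×39.1) = 0.001559 K/W
R_stainless steel = L/(kA) = 0.005/(15.9×39.1) = 8.043×10^-6 K/W
R_calcium silicate = L/(kA) = 0.115/(0.0568×39.1) = 0.05178 K/W
R_outer film = 1/(h_o·A) = 1/(22.1×39.1) = 0.001157 K/W
R_total = 0.05451 K/W
Q = ΔT / R_total = 274 / 0.05451

Q ≈ 5030 W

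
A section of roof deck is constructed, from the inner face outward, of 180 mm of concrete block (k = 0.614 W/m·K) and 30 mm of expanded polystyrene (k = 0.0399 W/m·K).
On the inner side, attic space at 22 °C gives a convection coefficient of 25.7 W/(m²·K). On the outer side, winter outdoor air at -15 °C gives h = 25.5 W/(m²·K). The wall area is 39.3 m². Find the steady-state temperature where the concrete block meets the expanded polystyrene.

Using the resistance-network approach (series):
R_inner film = 1/(h_i·A) = 1/(25.7×39.3) = 9.901×10^-4 K/W
R_concrete block = L/(kA) = 0.18/(0.614×39.3) = 0.00746 K/W
R_expanded polystyrene = L/(kA) = 0.03/(0.0399×39.3) = 0.01913 K/W
R_outer film = 1/(h_o·A) = 1/(25.5×39.3) = 9.979×10^-4 K/W
R_total = 0.02858 K/W;  Q = ΔT/R_total = 37/0.02858 = 1295 W
T_interface = T_inner − Q·ΣR(inner→interface) = 22 − 1290×0.00845

T ≈ 11.1 °C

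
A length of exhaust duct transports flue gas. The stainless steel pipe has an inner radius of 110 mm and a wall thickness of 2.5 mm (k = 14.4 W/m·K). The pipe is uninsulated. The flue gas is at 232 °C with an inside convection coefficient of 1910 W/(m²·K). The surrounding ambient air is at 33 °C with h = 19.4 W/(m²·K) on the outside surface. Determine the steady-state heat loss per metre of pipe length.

Treating each annulus and film as a series resistance:
R_inner film = 1/(h_i·2πr₁L) = 1/(1910×2π×0.11×1) = 7.575×10^-4 K/W
R_stainless steel pipe wall = ln(112.5/110)/(2π×14.4×1) = 2.484×10^-4 K/W
R_outer film = 1/(h_o·2πr_oL) = 1/(19.4×2π×0.1125×1) = 0.07292 K/W
R_total = 0.07393 K/W
Q = ΔT/R_total = 199/0.07393

q′ ≈ 2690 W/m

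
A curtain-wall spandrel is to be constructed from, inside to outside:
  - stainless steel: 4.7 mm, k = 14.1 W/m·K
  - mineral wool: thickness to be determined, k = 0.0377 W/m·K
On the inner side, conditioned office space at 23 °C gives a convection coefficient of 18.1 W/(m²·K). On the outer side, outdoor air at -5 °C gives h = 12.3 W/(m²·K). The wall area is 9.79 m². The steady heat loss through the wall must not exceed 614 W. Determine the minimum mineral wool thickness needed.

L ≈ 11.7 mm

Using the resistance-network approach (series):
R_inner film = 1/(h_i·A) = 1/(18.1×9.79) = 0.005643 K/W
R_stainless steel = L/(kA) = 0.0047/(14.1×9.79) = 3.405×10^-5 K/W
R_outer film = 1/(h_o·A) = 1/(12.3×9.79) = 0.008304 K/W
Sum of the known resistances R_other = 0.01398 K/W
Required total resistance R_tot = ΔT/Q_allow = 28/614 = 0.0456 K/W
R_mineral wool = R_tot − R_other = 0.03162 K/W
L = R·k·A = 0.03162×0.0377×9.79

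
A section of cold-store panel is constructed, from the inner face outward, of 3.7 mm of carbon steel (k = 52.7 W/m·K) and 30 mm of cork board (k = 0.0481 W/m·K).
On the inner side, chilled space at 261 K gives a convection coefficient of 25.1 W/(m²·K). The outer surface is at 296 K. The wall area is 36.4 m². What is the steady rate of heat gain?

Q ≈ 1920 W

Treating each layer as a thermal resistance in series:
R_inner film = 1/(h_i·A) = 1/(25.1×36.4) = 0.001095 K/W
R_carbon steel = L/(kA) = 0.0037/(52.7×36.4) = 1.929×10^-6 K/W
R_cork board = L/(kA) = 0.03/(0.0481×36.4) = 0.01713 K/W
R_total = 0.01823 K/W
Q = ΔT / R_total = 35 / 0.01823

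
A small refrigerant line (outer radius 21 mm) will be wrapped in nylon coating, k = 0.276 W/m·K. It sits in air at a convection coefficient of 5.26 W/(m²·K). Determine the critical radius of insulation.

For a cylinder r_cr = k/h = 0.276/5.26
r_cr = 52.5 mm; since the bare radius (21 mm) is below r_cr, adding a thin layer of insulation will *increase* heat loss.

r_cr ≈ 52.5 mm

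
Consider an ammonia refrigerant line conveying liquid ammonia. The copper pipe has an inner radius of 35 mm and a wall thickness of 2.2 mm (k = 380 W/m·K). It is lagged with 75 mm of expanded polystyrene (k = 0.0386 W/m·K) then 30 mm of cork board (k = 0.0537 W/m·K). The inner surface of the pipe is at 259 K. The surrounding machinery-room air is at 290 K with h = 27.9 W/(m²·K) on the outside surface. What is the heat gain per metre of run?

Radial resistances (cylindrical: R_cond = ln(r_o/r_i)/(2πkL), R_conv = 1/(h·2πrL)):
R_copper pipe wall = ln(37.2/35)/(2π×380×1) = 2.553×10^-5 K/W
R_expanded polystyrene = ln(112.2/37.2)/(2π×0.0386×1) = 4.552 K/W
R_cork board = ln(142.2/112.2)/(2π×0.0537×1) = 0.7023 K/W
R_outer film = 1/(h_o·2πr_oL) = 1/(27.9×2π×0.1422×1) = 0.04012 K/W
R_total = 5.294 K/W
Q = ΔT/R_total = 31/5.294

q′ ≈ 5.86 W/m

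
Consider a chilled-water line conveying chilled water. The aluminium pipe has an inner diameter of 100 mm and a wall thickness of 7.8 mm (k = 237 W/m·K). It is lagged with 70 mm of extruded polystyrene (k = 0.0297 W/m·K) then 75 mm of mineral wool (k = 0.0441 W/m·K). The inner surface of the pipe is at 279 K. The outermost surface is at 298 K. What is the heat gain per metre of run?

Radial resistances (cylindrical: R_cond = ln(r_o/r_i)/(2πkL), R_conv = 1/(h·2πrL)):
R_aluminium pipe wall = ln(57.8/50)/(2π×237×1) = 9.735×10^-5 K/W
R_extruded polystyrene = ln(127.8/57.8)/(2π×0.0297×1) = 4.252 K/W
R_mineral wool = ln(202.8/127.8)/(2π×0.0441×1) = 1.666 K/W
R_total = 5.919 K/W
Q = ΔT/R_total = 19/5.919

q′ ≈ 3.21 W/m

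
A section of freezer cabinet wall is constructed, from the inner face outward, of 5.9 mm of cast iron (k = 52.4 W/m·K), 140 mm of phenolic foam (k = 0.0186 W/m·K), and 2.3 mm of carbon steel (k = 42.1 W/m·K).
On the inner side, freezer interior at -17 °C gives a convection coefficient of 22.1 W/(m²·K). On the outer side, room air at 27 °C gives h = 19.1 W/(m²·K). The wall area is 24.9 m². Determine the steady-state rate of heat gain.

Q ≈ 144 W

Model the wall as resistances in series:
R_inner film = 1/(h_i·A) = 1/(22.1×24.9) = 0.001817 K/W
R_cast iron = L/(kA) = 0.0059/(52.4×24.9) = 4.522×10^-6 K/W
R_phenolic foam = L/(kA) = 0.14/(0.0186×24.9) = 0.3023 K/W
R_carbon steel = L/(kA) = 0.0023/(42.1×24.9) = 2.194×10^-6 K/W
R_outer film = 1/(h_o·A) = 1/(19.1×24.9) = 0.002103 K/W
R_total = 0.3062 K/W
Q = ΔT / R_total = 44 / 0.3062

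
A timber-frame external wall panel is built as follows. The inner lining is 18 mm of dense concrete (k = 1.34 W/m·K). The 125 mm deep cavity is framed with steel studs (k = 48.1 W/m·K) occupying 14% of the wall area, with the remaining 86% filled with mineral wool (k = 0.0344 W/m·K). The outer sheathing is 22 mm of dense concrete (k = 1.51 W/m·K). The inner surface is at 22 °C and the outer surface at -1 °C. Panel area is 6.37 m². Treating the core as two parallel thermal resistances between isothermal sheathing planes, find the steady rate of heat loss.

Q ≈ 3150 W

Sheathing layers in series; stud and cavity paths in parallel between them.
R_inner = 0.018/(1.34×6.37) = 0.002109 K/W
R_stud  = 0.125/(48.1×0.14×6.37) = 0.002914 K/W
R_cav   = 0.125/(0.0344×0.86×6.37) = 0.6633 K/W
1/R_core = 1/R_stud + 1/R_cav → R_core = 0.002901 K/W
R_outer = 0.022/(1.51×6.37) = 0.002287 K/W
R_total = 0.007297 K/W
Q = ΔT/R_total = 23/0.007297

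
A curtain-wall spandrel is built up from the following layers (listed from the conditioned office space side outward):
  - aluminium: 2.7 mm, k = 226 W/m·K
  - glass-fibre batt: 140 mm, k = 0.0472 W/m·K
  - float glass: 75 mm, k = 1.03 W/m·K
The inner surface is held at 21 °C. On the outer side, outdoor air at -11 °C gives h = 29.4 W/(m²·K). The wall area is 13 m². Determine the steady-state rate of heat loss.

Q ≈ 135 W

Using the resistance-network approach (series):
R_aluminium = L/(kA) = 0.0027/(226×13) = 9.19×10^-7 K/W
R_glass-fibre batt = L/(kA) = 0.14/(0.0472×13) = 0.2282 K/W
R_float glass = L/(kA) = 0.075/(1.03×13) = 0.005601 K/W
R_outer film = 1/(h_o·A) = 1/(29.4×13) = 0.002616 K/W
R_total = 0.2364 K/W
Q = ΔT / R_total = 32 / 0.2364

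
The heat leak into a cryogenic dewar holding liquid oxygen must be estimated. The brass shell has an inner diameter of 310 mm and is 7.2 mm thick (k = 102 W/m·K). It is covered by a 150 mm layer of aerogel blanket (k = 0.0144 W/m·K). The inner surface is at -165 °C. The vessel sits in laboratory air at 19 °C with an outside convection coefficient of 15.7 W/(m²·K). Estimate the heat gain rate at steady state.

Q ≈ 11.2 W

Spherical conduction: R = (1/r_in − 1/r_out)/(4πk) per layer; series-sum.
R_brass shell = (1/0.155 − 1/0.1622)/(4π×102) = 2.234×10^-4 K/W
R_aerogel blanket = (1/0.1622 − 1/0.3122)/(4π×0.0144) = 16.37 K/W
R_outer film = 1/(h·4πr_o²) = 1/(15.7×4π×0.3122²) = 0.052 K/W
R_total = 16.42 K/W
Q = ΔT/R_total = 184/16.42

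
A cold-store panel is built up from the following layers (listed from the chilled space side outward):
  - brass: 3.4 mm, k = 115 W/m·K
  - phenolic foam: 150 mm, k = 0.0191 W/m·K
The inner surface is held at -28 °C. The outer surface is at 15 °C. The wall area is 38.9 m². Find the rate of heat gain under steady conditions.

Q ≈ 213 W

Using the resistance-network approach (series):
R_brass = L/(kA) = 0.0034/(115×38.9) = 7.6×10^-7 K/W
R_phenolic foam = L/(kA) = 0.15/(0.0191×38.9) = 0.2019 K/W
R_total = 0.2019 K/W
Q = ΔT / R_total = 43 / 0.2019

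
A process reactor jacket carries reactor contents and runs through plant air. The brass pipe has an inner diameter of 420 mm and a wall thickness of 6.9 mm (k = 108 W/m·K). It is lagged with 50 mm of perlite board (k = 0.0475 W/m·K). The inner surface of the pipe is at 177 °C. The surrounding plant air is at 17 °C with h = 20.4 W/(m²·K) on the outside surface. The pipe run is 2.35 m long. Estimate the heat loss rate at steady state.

Q ≈ 519 W

Per-layer cylindrical resistances, series-summed:
R_brass pipe wall = ln(216.9/210)/(2π×108×2.35) = 2.027×10^-5 K/W
R_perlite board = ln(266.9/216.9)/(2π×0.0475×2.35) = 0.2958 K/W
R_outer film = 1/(h_o·2πr_oL) = 1/(20.4×2π×0.2669×2.35) = 0.01244 K/W
R_total = 0.3082 K/W
Q = ΔT/R_total = 160/0.3082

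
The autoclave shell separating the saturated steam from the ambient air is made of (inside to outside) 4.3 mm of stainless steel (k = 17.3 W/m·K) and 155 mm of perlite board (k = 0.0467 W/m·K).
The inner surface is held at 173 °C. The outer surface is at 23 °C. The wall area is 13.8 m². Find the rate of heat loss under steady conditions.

Q ≈ 624 W

Using the resistance-network approach (series):
R_stainless steel = L/(kA) = 0.0043/(17.3×13.8) = 1.801×10^-5 K/W
R_perlite board = L/(kA) = 0.155/(0.0467×13.8) = 0.2405 K/W
R_total = 0.2405 K/W
Q = ΔT / R_total = 150 / 0.2405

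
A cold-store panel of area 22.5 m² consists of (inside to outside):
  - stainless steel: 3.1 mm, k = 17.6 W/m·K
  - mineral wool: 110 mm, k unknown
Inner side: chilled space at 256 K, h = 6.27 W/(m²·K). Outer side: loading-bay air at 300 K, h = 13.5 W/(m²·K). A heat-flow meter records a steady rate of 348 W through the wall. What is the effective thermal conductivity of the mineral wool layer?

Model the wall as resistances in series:
R_inner film = 1/(h_i·A) = 1/(6.27×22.5) = 0.007088 K/W
R_stainless steel = L/(kA) = 0.0031/(17.6×22.5) = 7.828×10^-6 K/W
R_outer film = 1/(h_o·A) = 1/(13.5×22.5) = 0.003292 K/W
Sum of known resistances R_other = 0.01039 K/W
Total R = ΔT/Q = 44/348 = 0.1264 K/W
R_mineral wool = R_total − R_other = 0.116 K/W
k = L/(R·A) = 0.11/(0.116×22.5)

k ≈ 0.0421 W/(m·K)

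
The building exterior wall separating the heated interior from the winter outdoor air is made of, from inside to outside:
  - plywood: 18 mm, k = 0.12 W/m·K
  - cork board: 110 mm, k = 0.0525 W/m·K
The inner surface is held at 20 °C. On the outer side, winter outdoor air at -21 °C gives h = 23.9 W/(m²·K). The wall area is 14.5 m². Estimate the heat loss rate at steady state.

Thermal resistances in series:
R_plywood = L/(kA) = 0.018/(0.12×14.5) = 0.01034 K/W
R_cork board = L/(kA) = 0.11/(0.0525×14.5) = 0.1445 K/W
R_outer film = 1/(h_o·A) = 1/(23.9×14.5) = 0.002886 K/W
R_total = 0.1577 K/W
Q = ΔT / R_total = 41 / 0.1577

Q ≈ 260 W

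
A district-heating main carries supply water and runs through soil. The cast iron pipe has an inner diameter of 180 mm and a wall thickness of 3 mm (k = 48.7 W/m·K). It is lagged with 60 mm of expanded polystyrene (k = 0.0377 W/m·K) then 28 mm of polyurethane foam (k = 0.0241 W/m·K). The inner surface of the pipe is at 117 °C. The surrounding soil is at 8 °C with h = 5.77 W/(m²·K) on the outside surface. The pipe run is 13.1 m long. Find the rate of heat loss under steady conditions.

Per-layer cylindrical resistances, series-summed:
R_cast iron pipe wall = ln(93/90)/(2π×48.7×13.1) = 8.18×10^-6 K/W
R_expanded polystyrene = ln(153/93)/(2π×0.0377×13.1) = 0.1604 K/W
R_polyurethane foam = ln(181/153)/(2π×0.0241×13.1) = 0.08472 K/W
R_outer film = 1/(h_o·2πr_oL) = 1/(5.77×2π×0.181×13.1) = 0.01163 K/W
R_total = 0.2568 K/W
Q = ΔT/R_total = 109/0.2568

Q ≈ 424 W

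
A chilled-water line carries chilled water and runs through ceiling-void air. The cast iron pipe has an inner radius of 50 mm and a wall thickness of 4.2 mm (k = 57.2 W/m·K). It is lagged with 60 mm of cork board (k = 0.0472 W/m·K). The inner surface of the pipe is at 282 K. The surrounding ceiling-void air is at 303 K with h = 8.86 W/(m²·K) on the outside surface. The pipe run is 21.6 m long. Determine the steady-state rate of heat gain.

Radial resistances (cylindrical: R_cond = ln(r_o/r_i)/(2πkL), R_conv = 1/(h·2πrL)):
R_cast iron pipe wall = ln(54.2/50)/(2π×57.2×21.6) = 1.039×10^-5 K/W
R_cork board = ln(114.2/54.2)/(2π×0.0472×21.6) = 0.1163 K/W
R_outer film = 1/(h_o·2πr_oL) = 1/(8.86×2π×0.1142×21.6) = 0.007282 K/W
R_total = 0.1236 K/W
Q = ΔT/R_total = 21/0.1236

Q ≈ 170 W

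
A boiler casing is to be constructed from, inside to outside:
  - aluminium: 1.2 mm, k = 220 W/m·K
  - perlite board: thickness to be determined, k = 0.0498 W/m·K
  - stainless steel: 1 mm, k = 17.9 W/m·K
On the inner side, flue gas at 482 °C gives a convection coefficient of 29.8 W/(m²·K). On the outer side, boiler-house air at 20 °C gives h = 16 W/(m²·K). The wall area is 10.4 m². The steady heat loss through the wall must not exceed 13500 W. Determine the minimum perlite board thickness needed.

L ≈ 12.9 mm

Model the wall as resistances in series:
R_inner film = 1/(h_i·A) = 1/(29.8×10.4) = 0.003227 K/W
R_aluminium = L/(kA) = 0.0012/(220×10.4) = 5.245×10^-7 K/W
R_stainless steel = L/(kA) = 0.001/(17.9×10.4) = 5.372×10^-6 K/W
R_outer film = 1/(h_o·A) = 1/(16×10.4) = 0.00601 K/W
Sum of the known resistances R_other = 0.009242 K/W
Required total resistance R_tot = ΔT/Q_allow = 462/13500 = 0.03422 K/W
R_perlite board = R_tot − R_other = 0.02498 K/W
L = R·k·A = 0.02498×0.0498×10.4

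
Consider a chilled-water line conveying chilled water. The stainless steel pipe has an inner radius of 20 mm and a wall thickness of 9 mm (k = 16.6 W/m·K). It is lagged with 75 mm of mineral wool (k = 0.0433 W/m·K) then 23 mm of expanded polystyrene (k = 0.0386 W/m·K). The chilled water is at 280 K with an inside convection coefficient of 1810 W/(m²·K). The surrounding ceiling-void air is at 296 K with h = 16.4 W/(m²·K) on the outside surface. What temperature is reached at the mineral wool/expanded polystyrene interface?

Treating each annulus and film as a series resistance:
R_inner film = 1/(h_i·2πr₁L) = 1/(1810×2π×0.02×1) = 0.004397 K/W
R_stainless steel pipe wall = ln(29/20)/(2π×16.6×1) = 0.003562 K/W
R_mineral wool = ln(104/29)/(2π×0.0433×1) = 4.694 K/W
R_expanded polystyrene = ln(127/104)/(2π×0.0386×1) = 0.8238 K/W
R_outer film = 1/(h_o·2πr_oL) = 1/(16.4×2π×0.127×1) = 0.07641 K/W
R_total = 5.602 K/W
Q = ΔT/R_total = 16/5.602
Q = 2.86 W/m
T_interface = T_inner + Q·ΣR(inner→interface) = 280 + 2.86×4.702

T ≈ 293 K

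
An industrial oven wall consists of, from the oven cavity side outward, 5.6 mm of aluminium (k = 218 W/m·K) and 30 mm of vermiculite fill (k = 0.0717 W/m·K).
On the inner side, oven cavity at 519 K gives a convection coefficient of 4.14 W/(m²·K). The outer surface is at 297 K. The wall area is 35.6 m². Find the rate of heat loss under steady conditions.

Q ≈ 12000 W

Treating each layer as a thermal resistance in series:
R_inner film = 1/(h_i·A) = 1/(4.14×35.6) = 0.006785 K/W
R_aluminium = L/(kA) = 0.0056/(218×35.6) = 7.216×10^-7 K/W
R_vermiculite fill = L/(kA) = 0.03/(0.0717×35.6) = 0.01175 K/W
R_total = 0.01854 K/W
Q = ΔT / R_total = 222 / 0.01854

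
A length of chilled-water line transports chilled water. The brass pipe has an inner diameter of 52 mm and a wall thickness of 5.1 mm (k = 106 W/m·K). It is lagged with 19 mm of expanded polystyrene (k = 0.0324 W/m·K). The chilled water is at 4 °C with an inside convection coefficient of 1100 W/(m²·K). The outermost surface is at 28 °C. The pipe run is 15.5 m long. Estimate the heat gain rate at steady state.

For a radial system each layer contributes R = ln(r_out/r_in)/(2πkL); films add R = 1/(hA).
R_inner film = 1/(h_i·2πr₁L) = 1/(1100×2π×0.026×15.5) = 3.59×10^-4 K/W
R_brass pipe wall = ln(31.1/26)/(2π×106×15.5) = 1.735×10^-5 K/W
R_expanded polystyrene = ln(50.1/31.1)/(2π×0.0324×15.5) = 0.1511 K/W
R_total = 0.1515 K/W
Q = ΔT/R_total = 24/0.1515

Q ≈ 158 W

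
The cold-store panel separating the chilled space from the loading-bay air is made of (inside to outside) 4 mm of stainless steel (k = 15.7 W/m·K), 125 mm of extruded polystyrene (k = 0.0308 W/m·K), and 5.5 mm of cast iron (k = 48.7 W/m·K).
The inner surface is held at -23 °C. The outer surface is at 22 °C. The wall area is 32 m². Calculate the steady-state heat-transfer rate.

Q ≈ 355 W

Model the wall as resistances in series:
R_stainless steel = L/(kA) = 0.004/(15.7×32) = 7.962×10^-6 K/W
R_extruded polystyrene = L/(kA) = 0.125/(0.0308×32) = 0.1268 K/W
R_cast iron = L/(kA) = 0.0055/(48.7×32) = 3.529×10^-6 K/W
R_total = 0.1268 K/W
Q = ΔT / R_total = 45 / 0.1268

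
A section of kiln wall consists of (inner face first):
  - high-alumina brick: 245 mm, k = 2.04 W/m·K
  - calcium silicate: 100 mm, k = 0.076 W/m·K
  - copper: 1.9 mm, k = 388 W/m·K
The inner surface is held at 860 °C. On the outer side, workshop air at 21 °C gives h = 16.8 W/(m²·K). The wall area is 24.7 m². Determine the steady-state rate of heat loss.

Series thermal resistances:
R_high-alumina brick = L/(kA) = 0.245/(2.04×24.7) = 0.004862 K/W
R_calcium silicate = L/(kA) = 0.1/(0.076×24.7) = 0.05327 K/W
R_copper = L/(kA) = 0.0019/(388×24.7) = 1.983×10^-7 K/W
R_outer film = 1/(h_o·A) = 1/(16.8×24.7) = 0.00241 K/W
R_total = 0.06054 K/W
Q = ΔT / R_total = 839 / 0.06054

Q ≈ 13900 W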